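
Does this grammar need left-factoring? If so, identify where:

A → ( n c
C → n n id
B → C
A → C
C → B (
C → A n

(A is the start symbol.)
Left-factoring is needed when two productions for the same non-terminal
share a common prefix on the right-hand side.

Productions for A:
  A → ( n c
  A → C
Productions for C:
  C → n n id
  C → B (
  C → A n

No common prefixes found.

Answer: No, left-factoring is not needed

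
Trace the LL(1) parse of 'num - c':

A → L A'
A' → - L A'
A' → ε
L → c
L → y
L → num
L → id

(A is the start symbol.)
LL(1) parsing maintains a stack (initially the start symbol over $) and the input. At each step: if the stack top is a terminal, match it against the current input token; if it is a non-terminal N, replace it with the RHS of M[N, lookahead] (the unique production whose predict set contains the lookahead).

Stack is shown with the top on the left.

Stack     Input      Action
---------------------------
A $       num - c $  output A → L A'
L A' $    num - c $  output L → num
num A' $  num - c $  match 'num'
A' $      - c $      output A' → - L A'
- L A' $  - c $      match '-'
L A' $    c $        output L → c
c A' $    c $        match 'c'
A' $      $          output A' → ε
$         $          accept

The string is accepted.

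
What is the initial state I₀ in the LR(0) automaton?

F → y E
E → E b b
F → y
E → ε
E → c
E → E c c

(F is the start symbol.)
{ [F → . y E], [F → . y], [F' → . F] }

First, augment the grammar with F' → F
I₀ = CLOSURE({ [F' → . F] }):
  [F' → . F] has the dot before F: add [F → . y E], [F → . y]
No further items can be added.

I₀ = { [F → . y E], [F → . y], [F' → . F] }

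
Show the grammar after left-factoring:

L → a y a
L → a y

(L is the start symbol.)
Left-factoring transforms A → αβ₁ | αβ₂ into A → αA' and A' → β₁ | β₂
(α is the longest common prefix among the alternatives). Repeat until
no nonterminal has two alternatives with a common prefix.

Round 1: L has alternatives sharing prefix 'a y'. Introduce L': L → a y L'
  Add: L' → a
  Add: L' → ε

No remaining common prefixes — done.

Resulting grammar:
L → a y L'
L' → a
L' → ε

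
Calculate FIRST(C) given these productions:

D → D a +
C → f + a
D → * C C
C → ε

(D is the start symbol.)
From C → f + a:
  - f is a terminal: add 'f' and stop
From C → ε:
  - ε-production, so ε ∈ FIRST(C)

Collecting: FIRST(C) = { 'f', ε }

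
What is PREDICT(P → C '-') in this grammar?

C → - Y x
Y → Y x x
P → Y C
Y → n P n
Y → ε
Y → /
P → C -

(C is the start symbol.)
PREDICT(P → C '-') = (FIRST(RHS) \ {ε}) ∪ (FOLLOW(P) if ε ∈ FIRST(RHS), i.e. RHS ⇒* ε)
FIRST(C) = { '-' }
FIRST(C '-') = { '-' }
ε ∉ FIRST(C '-'), so FOLLOW(P) is not added.
PREDICT(P → C '-') = { '-' }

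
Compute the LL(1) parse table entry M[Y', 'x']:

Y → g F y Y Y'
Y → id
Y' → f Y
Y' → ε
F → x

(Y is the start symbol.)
Empty (error entry)

To find M[Y', 'x'], we find productions for Y' where 'x' is in the predict set (PREDICT(N → α) = (FIRST(α) \ {ε}) ∪ (FOLLOW(N) if α ⇒* ε)).

Relevant sets:
  FOLLOW(Y') = { $, 'f' }

Y' → f Y: PREDICT = { 'f' }
Y' → ε: PREDICT = { $, 'f' }

M[Y', 'x'] is empty (no production applies)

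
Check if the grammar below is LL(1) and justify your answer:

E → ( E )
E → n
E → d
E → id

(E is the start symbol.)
A grammar is LL(1) if for each non-terminal N with multiple productions, the predict sets of those productions are pairwise disjoint, where PREDICT(N → α) = (FIRST(α) \ {ε}) ∪ (FOLLOW(N) if α ⇒* ε).

For E:
  PREDICT(E → '(' E ')') = { '(' }
  PREDICT(E → n) = { 'n' }
  PREDICT(E → d) = { 'd' }
  PREDICT(E → id) = { 'id' }

All predict sets are disjoint. The grammar IS LL(1).

Answer: Yes, the grammar is LL(1).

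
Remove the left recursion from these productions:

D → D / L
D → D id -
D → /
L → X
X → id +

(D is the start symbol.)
D is directly left-recursive. The standard transformation for
  A → A α₁ | ... | A α_m | β₁ | ... | β_n
is
  A  → β₁ A' | ... | β_n A'
  A' → α₁ A' | ... | α_m A' | ε

D → / becomes D → / D'
D → D / L becomes D' → / L D'
D → D id - becomes D' → id - D'
Add D' → ε

Productions for other non-terminals are unchanged:
  L → X
  X → id +

Resulting grammar:
D → / D'
D' → / L D'
D' → id - D'
D' → ε
L → X
X → id +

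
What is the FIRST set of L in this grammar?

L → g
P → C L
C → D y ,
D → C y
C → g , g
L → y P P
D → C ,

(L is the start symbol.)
To compute FIRST(L), examine every production with L on the left-hand side, reading each right-hand side left to right until a non-nullable symbol is reached.

From L → g:
  - g is a terminal: add 'g' and stop
From L → y P P:
  - y is a terminal: add 'y' and stop

Collecting: FIRST(L) = { 'g', 'y' }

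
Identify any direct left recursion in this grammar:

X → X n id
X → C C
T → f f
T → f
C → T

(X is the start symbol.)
Yes, X is left-recursive

X → X n id: LEFT RECURSIVE (starts with X)
X → C C: starts with C
T → f f: starts with f
T → f: starts with f
C → T: starts with T

The grammar has direct left recursion on: X.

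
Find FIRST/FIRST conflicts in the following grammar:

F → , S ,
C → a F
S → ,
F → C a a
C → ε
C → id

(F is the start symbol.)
A FIRST/FIRST conflict occurs when two productions N → α and N → β for the same non-terminal have FIRST(α) ∩ FIRST(β) ≠ ∅ (with ε ∈ FIRST of a nullable right-hand side, so two nullable alternatives also conflict).

FIRST sets of the non-terminals at (or reachable through a nullable prefix from) the front of some alternative:
  FIRST(C) = { 'a', 'id', ε }

Productions for F:
  F → , S ,: FIRST = { ',' }
  F → C a a: FIRST = { 'a', 'id' }
Productions for C:
  C → a F: FIRST = { 'a' }
  C → ε: FIRST = { ε }
  C → id: FIRST = { 'id' }
S has only one production, so no FIRST/FIRST conflict is possible there.

All alternatives of each non-terminal have pairwise disjoint FIRST sets.

Answer: No FIRST/FIRST conflicts.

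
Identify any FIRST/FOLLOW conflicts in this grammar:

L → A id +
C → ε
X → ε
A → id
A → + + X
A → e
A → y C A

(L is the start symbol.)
A FIRST/FOLLOW conflict occurs when a non-terminal N has a nullable alternative N → β (β ⇒* ε) and another alternative N → α with FIRST(α) ∩ FOLLOW(N) ≠ ∅: on such a lookahead the parser cannot decide between expanding α and letting N vanish via β.

Nullable non-terminals: C, X.
C has a nullable alternative but only one production, so nothing to check.
X has a nullable alternative but only one production, so nothing to check.

A, L have no nullable alternative, so no FIRST/FOLLOW check is needed there.

No FIRST/FOLLOW conflicts found.

Answer: No FIRST/FOLLOW conflicts.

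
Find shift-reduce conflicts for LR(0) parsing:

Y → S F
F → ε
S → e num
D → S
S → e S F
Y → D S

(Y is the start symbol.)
No shift-reduce conflicts

Augment with Y' → Y and build the canonical LR(0) collection (I0 = CLOSURE({[Y' → . Y]}), then GOTO on every symbol after a dot until no new states appear). It has 10 states:
  I0: { [D → . S], [S → . e S F], [S → . e num], [Y → . D S], [Y → . S F], [Y' → . Y] }  — shift
  I1: { [S → . e S F], [S → . e num], [Y → D . S] }  — shift
  I2: { [D → S .], [F → .], [Y → S . F] }  — 2 reduces
  I3: { [Y' → Y .] }  — accept
  I4: { [S → . e S F], [S → . e num], [S → e . S F], [S → e . num] }  — shift
  I5: { [F → .], [S → e S . F] }  — reduce
  I6: { [S → e num .] }  — reduce
  I7: { [S → e S F .] }  — reduce
  I8: { [Y → S F .] }  — reduce
  I9: { [Y → D S .] }  — reduce

No state contains both a complete item and a shift item.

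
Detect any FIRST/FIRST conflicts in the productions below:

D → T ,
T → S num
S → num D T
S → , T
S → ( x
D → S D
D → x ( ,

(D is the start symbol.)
Yes. D → T ',' / D → S D on { '(', ',', 'num' }

FIRST sets of the non-terminals at (or reachable through a nullable prefix from) the front of some alternative:
  FIRST(T) = { '(', ',', 'num' }
  FIRST(S) = { '(', ',', 'num' }

Productions for D:
  D → T ,: FIRST = { '(', ',', 'num' }
  D → S D: FIRST = { '(', ',', 'num' }
  D → x ( ,: FIRST = { 'x' }
Productions for S:
  S → num D T: FIRST = { 'num' }
  S → , T: FIRST = { ',' }
  S → ( x: FIRST = { '(' }
T has only one production, so no FIRST/FIRST conflict is possible there.

Conflict for D: D → T , and D → S D
  Overlap: { '(', ',', 'num' }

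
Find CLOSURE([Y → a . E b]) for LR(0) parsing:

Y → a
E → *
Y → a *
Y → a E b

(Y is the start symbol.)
{ [E → . *], [Y → a . E b] }

To compute CLOSURE, for each item [A → α.Bβ] where B is a non-terminal, add [B → .γ] for all productions B → γ; repeat for the newly added items until nothing changes.

Start with: [Y → a . E b]
  [Y → a . E b] has the dot before E: add [E → . *]
No further items can be added.

CLOSURE = { [E → . *], [Y → a . E b] }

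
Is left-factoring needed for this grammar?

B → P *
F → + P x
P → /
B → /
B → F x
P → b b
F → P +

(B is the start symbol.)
No, left-factoring is not needed

Left-factoring is needed when two productions for the same non-terminal
share a common prefix on the right-hand side.

Productions for B:
  B → P *
  B → /
  B → F x
Productions for F:
  F → + P x
  F → P +
Productions for P:
  P → /
  P → b b

No common prefixes found.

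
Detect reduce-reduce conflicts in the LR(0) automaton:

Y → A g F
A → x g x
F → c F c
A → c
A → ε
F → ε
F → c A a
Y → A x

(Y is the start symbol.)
Yes — I10: [A → .] vs [F → .]; I13: [A → .] vs [A → c .]

A reduce-reduce conflict occurs when an LR(0) state has two complete items [A → α .] and [B → β .] — both call for a reduction, and with no lookahead the parser cannot choose between them.

Augment with Y' → Y and build the canonical LR(0) collection (I0 = CLOSURE({[Y' → . Y]}), then GOTO on every symbol after a dot until no new states appear). It has 16 states:
  I0: { [A → . c], [A → . x g x], [A → .], [Y → . A g F], [Y → . A x], [Y' → . Y] }  — shift, reduce
  I1: { [Y → A . g F], [Y → A . x] }  — shift
  I2: { [Y' → Y .] }  — accept
  I3: { [A → c .] }  — reduce
  I4: { [A → x . g x] }  — shift
  I5: { [A → x g . x] }  — shift
  I6: { [A → x g x .] }  — reduce
  I7: { [F → . c A a], [F → . c F c], [F → .], [Y → A g . F] }  — shift, reduce
  I8: { [Y → A x .] }  — reduce
  I9: { [Y → A g F .] }  — reduce
  I10: { [A → . c], [A → . x g x], [A → .], [F → . c A a], [F → . c F c], [F → .], [F → c . A a], [F → c . F c] }  — shift, 2 reduces
  I11: { [F → c A . a] }  — shift
  I12: { [F → c F . c] }  — shift
  I13: { [A → . c], [A → . x g x], [A → .], [A → c .], [F → . c A a], [F → . c F c], [F → .], [F → c . A a], [F → c . F c] }  — shift, 3 reduces
  I14: { [F → c F c .] }  — reduce
  I15: { [F → c A a .] }  — reduce

I10 contains complete items [A → .], [F → .] — reduce-reduce conflict.
I13 contains complete items [A → .], [A → c .], [F → .] — reduce-reduce conflict.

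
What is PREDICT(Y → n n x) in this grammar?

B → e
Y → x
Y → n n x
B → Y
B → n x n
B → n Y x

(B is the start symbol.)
{ 'n' }

PREDICT(Y → n n x) = (FIRST(RHS) \ {ε}) ∪ (FOLLOW(Y) if ε ∈ FIRST(RHS), i.e. RHS ⇒* ε)
FIRST(n n x) = { 'n' }
ε ∉ FIRST(n n x), so FOLLOW(Y) is not added.
PREDICT(Y → n n x) = { 'n' }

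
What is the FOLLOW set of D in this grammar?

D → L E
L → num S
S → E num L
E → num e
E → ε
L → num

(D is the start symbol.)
D is the start symbol, so $ ∈ FOLLOW(D).
D does not occur on any right-hand side.

Taking the union: FOLLOW(D) = { $ }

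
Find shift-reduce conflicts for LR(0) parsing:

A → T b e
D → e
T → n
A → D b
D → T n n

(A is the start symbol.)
No shift-reduce conflicts

A shift-reduce conflict occurs when an LR(0) state has both:
  - a complete (reduce) item [A → α .] (dot at the end), and
  - a shift item [B → β . c γ] (dot before a terminal).

Augment with A' → A and build the canonical LR(0) collection (I0 = CLOSURE({[A' → . A]}), then GOTO on every symbol after a dot until no new states appear). It has 11 states:
  I0: { [A → . D b], [A → . T b e], [A' → . A], [D → . T n n], [D → . e], [T → . n] }  — shift
  I1: { [A' → A .] }  — accept
  I2: { [A → D . b] }  — shift
  I3: { [A → T . b e], [D → T . n n] }  — shift
  I4: { [D → e .] }  — reduce
  I5: { [T → n .] }  — reduce
  I6: { [A → T b . e] }  — shift
  I7: { [D → T n . n] }  — shift
  I8: { [D → T n n .] }  — reduce
  I9: { [A → T b e .] }  — reduce
  I10: { [A → D b .] }  — reduce

No state contains both a complete item and a shift item.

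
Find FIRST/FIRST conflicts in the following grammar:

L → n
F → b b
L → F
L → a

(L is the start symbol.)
No FIRST/FIRST conflicts.

A FIRST/FIRST conflict occurs when two productions N → α and N → β for the same non-terminal have FIRST(α) ∩ FIRST(β) ≠ ∅ (with ε ∈ FIRST of a nullable right-hand side, so two nullable alternatives also conflict).

FIRST sets of the non-terminals at (or reachable through a nullable prefix from) the front of some alternative:
  FIRST(F) = { 'b' }

Productions for L:
  L → n: FIRST = { 'n' }
  L → F: FIRST = { 'b' }
  L → a: FIRST = { 'a' }
F has only one production, so no FIRST/FIRST conflict is possible there.

All alternatives of each non-terminal have pairwise disjoint FIRST sets.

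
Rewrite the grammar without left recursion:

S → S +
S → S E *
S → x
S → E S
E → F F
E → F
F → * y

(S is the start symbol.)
S → x S'
S → E S S'
S' → + S'
S' → E * S'
S' → ε
E → F F
E → F
F → * y

S is directly left-recursive. The standard transformation for
  A → A α₁ | ... | A α_m | β₁ | ... | β_n
is
  A  → β₁ A' | ... | β_n A'
  A' → α₁ A' | ... | α_m A' | ε

S → x becomes S → x S'
S → E S becomes S → E S S'
S → S + becomes S' → + S'
S → S E * becomes S' → E * S'
Add S' → ε

Productions for other non-terminals are unchanged:
  E → F F
  E → F
  F → * y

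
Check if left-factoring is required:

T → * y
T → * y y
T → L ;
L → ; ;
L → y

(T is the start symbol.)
Yes, T has productions with common prefix '* y'

Left-factoring is needed when two productions for the same non-terminal
share a common prefix on the right-hand side.

Productions for T:
  T → * y
  T → * y y
  T → L ;
Productions for L:
  L → ; ;
  L → y

Found common prefix '* y' in productions for T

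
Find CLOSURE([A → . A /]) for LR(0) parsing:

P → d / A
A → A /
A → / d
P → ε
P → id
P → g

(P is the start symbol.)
{ [A → . / d], [A → . A /] }

Start with: [A → . A /]
  [A → . A /] has the dot before A: add [A → . / d]
No further items can be added.

CLOSURE = { [A → . / d], [A → . A /] }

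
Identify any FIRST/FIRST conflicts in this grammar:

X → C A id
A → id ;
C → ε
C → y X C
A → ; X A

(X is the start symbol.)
A FIRST/FIRST conflict occurs when two productions N → α and N → β for the same non-terminal have FIRST(α) ∩ FIRST(β) ≠ ∅ (with ε ∈ FIRST of a nullable right-hand side, so two nullable alternatives also conflict).

Productions for A:
  A → id ;: FIRST = { 'id' }
  A → ; X A: FIRST = { ';' }
Productions for C:
  C → ε: FIRST = { ε }
  C → y X C: FIRST = { 'y' }
X has only one production, so no FIRST/FIRST conflict is possible there.

All alternatives of each non-terminal have pairwise disjoint FIRST sets.

Answer: No FIRST/FIRST conflicts.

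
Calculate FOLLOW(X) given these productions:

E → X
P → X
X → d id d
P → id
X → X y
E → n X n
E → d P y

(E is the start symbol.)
To compute FOLLOW(X), find every occurrence of X on a right-hand side N → α X β: add FIRST(β) \ {ε}, and if β is empty or nullable also add FOLLOW(N). Iterate to a fixed point.

In E → X: X is at the end, add FOLLOW(E)
In P → X: X is at the end, add FOLLOW(P)
In X → X y: X is followed by y, add FIRST(y) \ {ε} = { 'y' }
In E → n X n: X is followed by n, add FIRST(n) \ {ε} = { 'n' }

The FOLLOW sets referred to above (computed the same way, to a fixed point):
  FOLLOW(E) = { $ }
  FOLLOW(P) = { 'y' }

Taking the union: FOLLOW(X) = { $, 'n', 'y' }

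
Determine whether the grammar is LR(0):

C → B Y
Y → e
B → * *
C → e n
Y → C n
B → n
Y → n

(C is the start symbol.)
Augment with C' → C and build the canonical LR(0) collection (I0 = CLOSURE({[C' → . C]}), then GOTO on every symbol after a dot until no new states appear). It has 13 states:
  I0: { [B → . * *], [B → . n], [C → . B Y], [C → . e n], [C' → . C] }  — shift
  I1: { [B → * . *] }  — shift
  I2: { [B → . * *], [B → . n], [C → . B Y], [C → . e n], [C → B . Y], [Y → . C n], [Y → . e], [Y → . n] }  — shift
  I3: { [C' → C .] }  — accept
  I4: { [C → e . n] }  — shift
  I5: { [B → n .] }  — reduce
  I6: { [C → e n .] }  — reduce
  I7: { [Y → C . n] }  — shift
  I8: { [C → B Y .] }  — reduce
  I9: { [C → e . n], [Y → e .] }  — shift, reduce
  I10: { [B → n .], [Y → n .] }  — 2 reduces
  I11: { [Y → C n .] }  — reduce
  I12: { [B → * * .] }  — reduce

Conflict in state I9:
  Shift-reduce conflict between [Y → e .] and [C → e . n]
So the grammar is NOT LR(0).

Answer: No. Shift-reduce conflict between [Y → e .] and [C → e . n]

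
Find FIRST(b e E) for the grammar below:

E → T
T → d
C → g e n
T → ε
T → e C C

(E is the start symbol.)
{ 'b' }

To compute FIRST(b e E), process the symbols left to right:
Symbol b is a terminal. Add 'b' and stop.
FIRST(b e E) = { 'b' }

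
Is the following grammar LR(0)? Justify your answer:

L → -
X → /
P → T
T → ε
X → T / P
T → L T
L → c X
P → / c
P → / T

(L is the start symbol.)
No. Shift-reduce conflict between [T → .] and [L → . -]

A grammar is LR(0) if no state in the canonical LR(0) collection has:
  - both a shift item (dot before a terminal) and a complete item (shift-reduce conflict), or
  - two or more complete items (reduce-reduce conflict; the accept item [L' → L .] counts as a complete item here).

Augment with L' → L and build the canonical LR(0) collection (I0 = CLOSURE({[L' → . L]}), then GOTO on every symbol after a dot until no new states appear). It has 15 states:
  I0: { [L → . -], [L → . c X], [L' → . L] }  — shift
  I1: { [L → - .] }  — reduce
  I2: { [L' → L .] }  — accept
  I3: { [L → . -], [L → . c X], [L → c . X], [T → . L T], [T → .], [X → . /], [X → . T / P] }  — shift, reduce
  I4: { [X → / .] }  — reduce
  I5: { [L → . -], [L → . c X], [T → . L T], [T → .], [T → L . T] }  — shift, reduce
  I6: { [X → T . / P] }  — shift
  I7: { [L → c X .] }  — reduce
  I8: { [L → . -], [L → . c X], [P → . / T], [P → . / c], [P → . T], [T → . L T], [T → .], [X → T / . P] }  — shift, reduce
  I9: { [L → . -], [L → . c X], [P → / . T], [P → / . c], [T → . L T], [T → .] }  — shift, reduce
  I10: { [X → T / P .] }  — reduce
  I11: { [P → T .] }  — reduce
  I12: { [P → / T .] }  — reduce
  I13: { [L → . -], [L → . c X], [L → c . X], [P → / c .], [T → . L T], [T → .], [X → . /], [X → . T / P] }  — shift, 2 reduces
  I14: { [T → L T .] }  — reduce

Conflict in state I3:
  Shift-reduce conflict between [T → .] and [L → . -]
So the grammar is NOT LR(0).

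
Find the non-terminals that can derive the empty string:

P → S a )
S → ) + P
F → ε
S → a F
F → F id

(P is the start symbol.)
{ 'F' }

A non-terminal is nullable if it can derive ε (the empty string): either it has an ε-production, or it has a production whose right-hand side consists entirely of nullable non-terminals.

ε-productions: F → ε
So F is immediately nullable.
No further non-terminal can be added: every production for the remaining non-terminals contains a terminal or a non-nullable non-terminal.
Nullable = { 'F' }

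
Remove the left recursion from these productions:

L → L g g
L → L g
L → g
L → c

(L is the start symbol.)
L → g L'
L → c L'
L' → g g L'
L' → g L'
L' → ε

L is directly left-recursive. The standard transformation for
  A → A α₁ | ... | A α_m | β₁ | ... | β_n
is
  A  → β₁ A' | ... | β_n A'
  A' → α₁ A' | ... | α_m A' | ε

L → g becomes L → g L'
L → c becomes L → c L'
L → L g g becomes L' → g g L'
L → L g becomes L' → g L'
Add L' → ε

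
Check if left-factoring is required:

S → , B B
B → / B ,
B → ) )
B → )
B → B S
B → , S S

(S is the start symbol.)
Left-factoring is needed when two productions for the same non-terminal
share a common prefix on the right-hand side.

Productions for B:
  B → / B ,
  B → ) )
  B → )
  B → B S
  B → , S S

Found common prefix ')' in productions for B

Answer: Yes, B has productions with common prefix ')'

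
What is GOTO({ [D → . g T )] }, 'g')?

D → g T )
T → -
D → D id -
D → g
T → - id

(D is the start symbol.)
GOTO(I, 'g') = CLOSURE({ [A → αX.β] : [A → α.Xβ] ∈ I, X = 'g' })

Items with dot before 'g', with the dot advanced:
  [D → . g T )] → [D → g . T )]
Closure of the advanced items:
  [D → g . T )] has the dot before T: add [T → . -], [T → . - id]

GOTO = { [D → g . T )], [T → . - id], [T → . -] }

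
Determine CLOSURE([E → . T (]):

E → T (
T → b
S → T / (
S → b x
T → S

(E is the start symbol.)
{ [E → . T (], [S → . T / (], [S → . b x], [T → . S], [T → . b] }

To compute CLOSURE, for each item [A → α.Bβ] where B is a non-terminal, add [B → .γ] for all productions B → γ; repeat for the newly added items until nothing changes.

Start with: [E → . T (]
  [E → . T (] has the dot before T: add [T → . b], [T → . S]
  [T → . S] has the dot before S: add [S → . T / (], [S → . b x]
No further items can be added.

CLOSURE = { [E → . T (], [S → . T / (], [S → . b x], [T → . S], [T → . b] }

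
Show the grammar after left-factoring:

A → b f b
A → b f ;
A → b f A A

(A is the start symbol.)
Left-factoring transforms A → αβ₁ | αβ₂ into A → αA' and A' → β₁ | β₂
(α is the longest common prefix among the alternatives). Repeat until
no nonterminal has two alternatives with a common prefix.

Round 1: A has alternatives sharing prefix 'b f'. Introduce A': A → b f A'
  Add: A' → b
  Add: A' → ;
  Add: A' → A A

No remaining common prefixes — done.

Resulting grammar:
A → b f A'
A' → b
A' → ;
A' → A A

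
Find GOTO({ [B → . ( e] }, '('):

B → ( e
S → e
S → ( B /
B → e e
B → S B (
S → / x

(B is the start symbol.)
GOTO(I, '(') = CLOSURE({ [A → αX.β] : [A → α.Xβ] ∈ I, X = '(' })

Items with dot before '(', with the dot advanced:
  [B → . ( e] → [B → ( . e]
Closure adds nothing (no advanced item has the dot before a non-terminal).

GOTO = { [B → ( . e] }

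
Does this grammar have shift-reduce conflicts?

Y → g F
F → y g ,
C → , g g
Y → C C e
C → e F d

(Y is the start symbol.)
No shift-reduce conflicts

Augment with Y' → Y and build the canonical LR(0) collection (I0 = CLOSURE({[Y' → . Y]}), then GOTO on every symbol after a dot until no new states appear). It has 16 states:
  I0: { [C → . , g g], [C → . e F d], [Y → . C C e], [Y → . g F], [Y' → . Y] }  — shift
  I1: { [C → , . g g] }  — shift
  I2: { [C → . , g g], [C → . e F d], [Y → C . C e] }  — shift
  I3: { [Y' → Y .] }  — accept
  I4: { [C → e . F d], [F → . y g ,] }  — shift
  I5: { [F → . y g ,], [Y → g . F] }  — shift
  I6: { [Y → g F .] }  — reduce
  I7: { [F → y . g ,] }  — shift
  I8: { [F → y g . ,] }  — shift
  I9: { [F → y g , .] }  — reduce
  I10: { [C → e F . d] }  — shift
  I11: { [C → e F d .] }  — reduce
  I12: { [Y → C C . e] }  — shift
  I13: { [Y → C C e .] }  — reduce
  I14: { [C → , g . g] }  — shift
  I15: { [C → , g g .] }  — reduce

No state contains both a complete item and a shift item.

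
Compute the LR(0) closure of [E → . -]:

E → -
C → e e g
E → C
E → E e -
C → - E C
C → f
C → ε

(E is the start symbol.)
To compute CLOSURE, for each item [A → α.Bβ] where B is a non-terminal, add [B → .γ] for all productions B → γ; repeat for the newly added items until nothing changes.

Start with: [E → . -]
The dot precedes the terminal '-', so nothing is added.

CLOSURE = { [E → . -] }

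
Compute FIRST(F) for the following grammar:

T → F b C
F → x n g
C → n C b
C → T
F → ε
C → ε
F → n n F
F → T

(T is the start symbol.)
FIRST sets of the other non-terminals involved (by the same procedure, iterated to a fixed point):
  FIRST(T) = { 'b', 'n', 'x' }

From F → x n g:
  - x is a terminal: add 'x' and stop
From F → ε:
  - ε-production, so ε ∈ FIRST(F)
From F → n n F:
  - n is a terminal: add 'n' and stop
From F → T:
  - T is a non-terminal: add FIRST(T) \ {ε} = { 'b', 'n', 'x' }
    T is not nullable, so stop

Collecting: FIRST(F) = { 'b', 'n', 'x', ε }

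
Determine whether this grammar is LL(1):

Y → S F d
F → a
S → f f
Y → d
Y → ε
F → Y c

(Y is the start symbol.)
Yes, the grammar is LL(1).

Relevant sets:
  FIRST(S) = { 'f' }
  FIRST(Y) = { 'd', 'f', ε }
  FOLLOW(Y) = { $, 'c' }

For Y:
  PREDICT(Y → S F d) = { 'f' }
  PREDICT(Y → d) = { 'd' }
  PREDICT(Y → ε) = { $, 'c' }
For F:
  PREDICT(F → a) = { 'a' }
  PREDICT(F → Y c) = { 'c', 'd', 'f' }
S has a single production, so nothing to check there.

All predict sets are disjoint. The grammar IS LL(1).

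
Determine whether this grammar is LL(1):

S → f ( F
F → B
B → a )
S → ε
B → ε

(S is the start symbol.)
Relevant sets:
  FOLLOW(S) = { $ }
  FOLLOW(B) = { $ }

For S:
  PREDICT(S → f '(' F) = { 'f' }
  PREDICT(S → ε) = { $ }
For B:
  PREDICT(B → a ')') = { 'a' }
  PREDICT(B → ε) = { $ }
F has a single production, so nothing to check there.

All predict sets are disjoint. The grammar IS LL(1).

Answer: Yes, the grammar is LL(1).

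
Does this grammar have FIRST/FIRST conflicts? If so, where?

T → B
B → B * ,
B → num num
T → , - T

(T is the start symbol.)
Yes. B → B '*' ',' / B → num num on { 'num' }

A FIRST/FIRST conflict occurs when two productions N → α and N → β for the same non-terminal have FIRST(α) ∩ FIRST(β) ≠ ∅ (with ε ∈ FIRST of a nullable right-hand side, so two nullable alternatives also conflict).

FIRST sets of the non-terminals at (or reachable through a nullable prefix from) the front of some alternative:
  FIRST(B) = { 'num' }

Productions for T:
  T → B: FIRST = { 'num' }
  T → , - T: FIRST = { ',' }
Productions for B:
  B → B * ,: FIRST = { 'num' }
  B → num num: FIRST = { 'num' }

Conflict for B: B → B * , and B → num num
  Overlap: { 'num' }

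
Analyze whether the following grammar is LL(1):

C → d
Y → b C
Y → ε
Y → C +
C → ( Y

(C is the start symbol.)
Yes, the grammar is LL(1).

Relevant sets:
  FIRST(C) = { '(', 'd' }
  FOLLOW(Y) = { $, '+' }

For C:
  PREDICT(C → d) = { 'd' }
  PREDICT(C → '(' Y) = { '(' }
For Y:
  PREDICT(Y → b C) = { 'b' }
  PREDICT(Y → ε) = { $, '+' }
  PREDICT(Y → C '+') = { '(', 'd' }

All predict sets are disjoint. The grammar IS LL(1).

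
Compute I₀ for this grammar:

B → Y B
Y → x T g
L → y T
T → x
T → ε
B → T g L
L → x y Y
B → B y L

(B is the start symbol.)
{ [B → . B y L], [B → . T g L], [B → . Y B], [B' → . B], [T → . x], [T → .], [Y → . x T g] }

First, augment the grammar with B' → B
I₀ = CLOSURE({ [B' → . B] }):
  [B' → . B] has the dot before B: add [B → . Y B], [B → . T g L], [B → . B y L]
  [B → . Y B] has the dot before Y: add [Y → . x T g]
  [B → . T g L] has the dot before T: add [T → . x], [T → .]
No further items can be added.

I₀ = { [B → . B y L], [B → . T g L], [B → . Y B], [B' → . B], [T → . x], [T → .], [Y → . x T g] }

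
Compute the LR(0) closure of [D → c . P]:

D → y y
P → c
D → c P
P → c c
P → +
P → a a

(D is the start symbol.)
Start with: [D → c . P]
  [D → c . P] has the dot before P: add [P → . c], [P → . c c], [P → . +], [P → . a a]
No further items can be added.

CLOSURE = { [D → c . P], [P → . +], [P → . a a], [P → . c c], [P → . c] }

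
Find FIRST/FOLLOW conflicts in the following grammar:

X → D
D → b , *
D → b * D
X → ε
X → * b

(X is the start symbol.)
A FIRST/FOLLOW conflict occurs when a non-terminal N has a nullable alternative N → β (β ⇒* ε) and another alternative N → α with FIRST(α) ∩ FOLLOW(N) ≠ ∅: on such a lookahead the parser cannot decide between expanding α and letting N vanish via β.

Nullable non-terminals: X.
FIRST sets used below: FIRST(D) = { 'b' }

X: nullable alternative(s) X → ε; FOLLOW(X) = { $ }
  X → D: FIRST \ {ε} = { 'b' } — disjoint from FOLLOW(X)
  X → ε: FIRST \ {ε} = { } — this is the only nullable alternative, skip
  X → * b: FIRST \ {ε} = { '*' } — disjoint from FOLLOW(X)

D has no nullable alternative, so no FIRST/FOLLOW check is needed there.

No FIRST/FOLLOW conflicts found.

Answer: No FIRST/FOLLOW conflicts.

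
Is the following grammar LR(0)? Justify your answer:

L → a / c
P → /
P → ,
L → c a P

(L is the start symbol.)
Yes, the grammar is LR(0)

Augment with L' → L and build the canonical LR(0) collection (I0 = CLOSURE({[L' → . L]}), then GOTO on every symbol after a dot until no new states appear). It has 10 states:
  I0: { [L → . a / c], [L → . c a P], [L' → . L] }  — shift
  I1: { [L' → L .] }  — accept
  I2: { [L → a . / c] }  — shift
  I3: { [L → c . a P] }  — shift
  I4: { [L → c a . P], [P → . ,], [P → . /] }  — shift
  I5: { [P → , .] }  — reduce
  I6: { [P → / .] }  — reduce
  I7: { [L → c a P .] }  — reduce
  I8: { [L → a / . c] }  — shift
  I9: { [L → a / c .] }  — reduce

Every state is either a pure shift/goto state or contains exactly one complete item and nothing to shift — no conflicts. The grammar is LR(0).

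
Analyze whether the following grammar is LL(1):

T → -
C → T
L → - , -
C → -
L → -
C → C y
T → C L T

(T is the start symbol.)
No. Predict set conflict for T: { '-' }

A grammar is LL(1) if for each non-terminal N with multiple productions, the predict sets of those productions are pairwise disjoint, where PREDICT(N → α) = (FIRST(α) \ {ε}) ∪ (FOLLOW(N) if α ⇒* ε).

Relevant sets:
  FIRST(C) = { '-' }
  FIRST(T) = { '-' }

For T:
  PREDICT(T → '-') = { '-' }
  PREDICT(T → C L T) = { '-' }
For C:
  PREDICT(C → T) = { '-' }
  PREDICT(C → '-') = { '-' }
  PREDICT(C → C y) = { '-' }
For L:
  PREDICT(L → '-' ',' '-') = { '-' }
  PREDICT(L → '-') = { '-' }

Conflict found: Predict set conflict for T: { '-' }
The grammar is NOT LL(1).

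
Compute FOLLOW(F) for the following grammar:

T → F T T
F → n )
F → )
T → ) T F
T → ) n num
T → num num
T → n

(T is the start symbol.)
{ $, ')', 'n', 'num' }

In T → F T T: F is followed by T T, add FIRST(T T) \ {ε} = { ')', 'n', 'num' }
In T → ) T F: F is at the end, add FOLLOW(T)

The FOLLOW sets referred to above (computed the same way, to a fixed point):
  FOLLOW(T) = { $, ')', 'n', 'num' }

Taking the union: FOLLOW(F) = { $, ')', 'n', 'num' }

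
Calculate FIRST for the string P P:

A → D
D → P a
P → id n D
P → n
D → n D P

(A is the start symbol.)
FIRST sets of the non-terminals involved (from the grammar, by fixed-point iteration):
  FIRST(P) = { 'id', 'n' }

To compute FIRST(P P), process the symbols left to right:
Symbol P is a non-terminal. Add FIRST(P) \ {ε} = { 'id', 'n' }
P is not nullable (ε ∉ FIRST(P)), so stop here.
FIRST(P P) = { 'id', 'n' }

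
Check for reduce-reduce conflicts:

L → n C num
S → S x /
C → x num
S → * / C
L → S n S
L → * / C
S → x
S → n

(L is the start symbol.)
Yes — I19: [L → * / C .] vs [S → * / C .]

Augment with L' → L and build the canonical LR(0) collection (I0 = CLOSURE({[L' → . L]}), then GOTO on every symbol after a dot until no new states appear). It has 20 states:
  I0: { [L → . * / C], [L → . S n S], [L → . n C num], [L' → . L], [S → . * / C], [S → . S x /], [S → . n], [S → . x] }  — shift
  I1: { [L → * . / C], [S → * . / C] }  — shift
  I2: { [L' → L .] }  — accept
  I3: { [L → S . n S], [S → S . x /] }  — shift
  I4: { [C → . x num], [L → n . C num], [S → n .] }  — shift, reduce
  I5: { [S → x .] }  — reduce
  I6: { [L → n C . num] }  — shift
  I7: { [C → x . num] }  — shift
  I8: { [C → x num .] }  — reduce
  I9: { [L → n C num .] }  — reduce
  I10: { [L → S n . S], [S → . * / C], [S → . S x /], [S → . n], [S → . x] }  — shift
  I11: { [S → S x . /] }  — shift
  I12: { [S → S x / .] }  — reduce
  I13: { [S → * . / C] }  — shift
  I14: { [L → S n S .], [S → S . x /] }  — shift, reduce
  I15: { [S → n .] }  — reduce
  I16: { [C → . x num], [S → * / . C] }  — shift
  I17: { [S → * / C .] }  — reduce
  I18: { [C → . x num], [L → * / . C], [S → * / . C] }  — shift
  I19: { [L → * / C .], [S → * / C .] }  — 2 reduces

I19 contains complete items [L → * / C .], [S → * / C .] — reduce-reduce conflict.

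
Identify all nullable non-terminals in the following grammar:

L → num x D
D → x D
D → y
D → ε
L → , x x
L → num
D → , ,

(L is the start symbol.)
A non-terminal is nullable if it can derive ε (the empty string): either it has an ε-production, or it has a production whose right-hand side consists entirely of nullable non-terminals.

ε-productions: D → ε
So D is immediately nullable.
No further non-terminal can be added: every production for the remaining non-terminals contains a terminal or a non-nullable non-terminal.
Nullable = { 'D' }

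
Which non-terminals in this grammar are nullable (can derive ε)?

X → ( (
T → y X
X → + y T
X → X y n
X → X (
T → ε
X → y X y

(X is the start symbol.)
{ 'T' }

A non-terminal is nullable if it can derive ε (the empty string): either it has an ε-production, or it has a production whose right-hand side consists entirely of nullable non-terminals.

ε-productions: T → ε
So T is immediately nullable.
No further non-terminal can be added: every production for the remaining non-terminals contains a terminal or a non-nullable non-terminal.
Nullable = { 'T' }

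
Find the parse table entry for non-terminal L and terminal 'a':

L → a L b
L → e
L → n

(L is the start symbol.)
To find M[L, 'a'], we find productions for L where 'a' is in the predict set (PREDICT(N → α) = (FIRST(α) \ {ε}) ∪ (FOLLOW(N) if α ⇒* ε)).

L → a L b: PREDICT = { 'a' }
  'a' is in predict set, so this production goes in M[L, 'a']
L → e: PREDICT = { 'e' }
L → n: PREDICT = { 'n' }

M[L, 'a'] = L → a L b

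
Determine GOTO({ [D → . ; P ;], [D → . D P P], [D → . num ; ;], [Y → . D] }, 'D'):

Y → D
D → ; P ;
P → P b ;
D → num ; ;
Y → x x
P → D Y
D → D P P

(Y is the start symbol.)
GOTO(I, 'D') = CLOSURE({ [A → αX.β] : [A → α.Xβ] ∈ I, X = 'D' })

Items with dot before 'D', with the dot advanced:
  [D → . D P P] → [D → D . P P]
  [Y → . D] → [Y → D .]
Closure of the advanced items:
  [D → D . P P] has the dot before P: add [P → . P b ;], [P → . D Y]
  [P → . D Y] has the dot before D: add [D → . ; P ;], [D → . num ; ;], [D → . D P P]

GOTO = { [D → . ; P ;], [D → . D P P], [D → . num ; ;], [D → D . P P], [P → . D Y], [P → . P b ;], [Y → D .] }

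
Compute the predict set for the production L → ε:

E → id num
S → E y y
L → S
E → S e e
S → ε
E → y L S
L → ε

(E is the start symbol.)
PREDICT(L → ε) = (FIRST(RHS) \ {ε}) ∪ (FOLLOW(L) if ε ∈ FIRST(RHS), i.e. RHS ⇒* ε)
The right-hand side is ε (FIRST(ε) = { ε }), so the predict set is FOLLOW(L) = { $, 'e', 'id', 'y' }
PREDICT(L → ε) = { $, 'e', 'id', 'y' }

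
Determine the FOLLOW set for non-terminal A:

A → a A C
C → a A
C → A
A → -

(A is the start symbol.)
{ $, '-', 'a' }

To compute FOLLOW(A), find every occurrence of A on a right-hand side N → α A β: add FIRST(β) \ {ε}, and if β is empty or nullable also add FOLLOW(N). Iterate to a fixed point.

A is the start symbol, so $ ∈ FOLLOW(A).
In A → a A C: A is followed by C, add FIRST(C) \ {ε} = { '-', 'a' }
In C → a A: A is at the end, add FOLLOW(C)
In C → A: A is at the end, add FOLLOW(C)

The FOLLOW sets referred to above (computed the same way, to a fixed point):
  FOLLOW(C) = { $, '-', 'a' }

Taking the union: FOLLOW(A) = { $, '-', 'a' }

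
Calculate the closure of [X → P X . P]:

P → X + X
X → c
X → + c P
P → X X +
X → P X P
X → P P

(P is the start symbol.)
{ [P → . X + X], [P → . X X +], [X → . + c P], [X → . P P], [X → . P X P], [X → . c], [X → P X . P] }

Start with: [X → P X . P]
  [X → P X . P] has the dot before P: add [P → . X + X], [P → . X X +]
  [P → . X + X] has the dot before X: add [X → . c], [X → . + c P], [X → . P X P], [X → . P P]
No further items can be added.

CLOSURE = { [P → . X + X], [P → . X X +], [X → . + c P], [X → . P P], [X → . P X P], [X → . c], [X → P X . P] }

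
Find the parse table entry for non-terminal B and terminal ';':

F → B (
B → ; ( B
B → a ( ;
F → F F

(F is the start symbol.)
To find M[B, ';'], we find productions for B where ';' is in the predict set (PREDICT(N → α) = (FIRST(α) \ {ε}) ∪ (FOLLOW(N) if α ⇒* ε)).

B → ; ( B: PREDICT = { ';' }
  ';' is in predict set, so this production goes in M[B, ';']
B → a ( ;: PREDICT = { 'a' }

M[B, ';'] = B → ; ( B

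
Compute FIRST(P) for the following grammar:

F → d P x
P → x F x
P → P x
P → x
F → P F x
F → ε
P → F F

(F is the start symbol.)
{ 'd', 'x', ε }

To compute FIRST(P), examine every production with P on the left-hand side, reading each right-hand side left to right until a non-nullable symbol is reached.

FIRST sets of the other non-terminals involved (by the same procedure, iterated to a fixed point):
  FIRST(F) = { 'd', 'x', ε }

From P → x F x:
  - x is a terminal: add 'x' and stop
From P → P x:
  - P is the symbol being defined: contributes nothing new
    P is nullable, so continue to the next symbol
  - x is a terminal: add 'x' and stop
From P → x:
  - x is a terminal: add 'x' and stop
From P → F F:
  - F is a non-terminal: add FIRST(F) \ {ε} = { 'd', 'x' }
    F is nullable, so continue to the next symbol
  - F is a non-terminal: add FIRST(F) \ {ε} = { 'd', 'x' }
    F is nullable and nothing follows, so the whole right-hand side can vanish: ε ∈ FIRST(P)

Collecting: FIRST(P) = { 'd', 'x', ε }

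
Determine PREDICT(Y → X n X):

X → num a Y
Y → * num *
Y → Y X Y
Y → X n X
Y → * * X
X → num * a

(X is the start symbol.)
PREDICT(Y → X n X) = (FIRST(RHS) \ {ε}) ∪ (FOLLOW(Y) if ε ∈ FIRST(RHS), i.e. RHS ⇒* ε)
FIRST(X) = { 'num' }
FIRST(X n X) = { 'num' }
ε ∉ FIRST(X n X), so FOLLOW(Y) is not added.
PREDICT(Y → X n X) = { 'num' }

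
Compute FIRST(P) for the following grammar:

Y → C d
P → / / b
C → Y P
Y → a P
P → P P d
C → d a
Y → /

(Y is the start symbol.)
{ '/' }

To compute FIRST(P), examine every production with P on the left-hand side, reading each right-hand side left to right until a non-nullable symbol is reached.

From P → / / b:
  - '/' is a terminal: add '/' and stop
From P → P P d:
  - P is the symbol being defined: contributes nothing new
    P is not nullable, so stop

Collecting: FIRST(P) = { '/' }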